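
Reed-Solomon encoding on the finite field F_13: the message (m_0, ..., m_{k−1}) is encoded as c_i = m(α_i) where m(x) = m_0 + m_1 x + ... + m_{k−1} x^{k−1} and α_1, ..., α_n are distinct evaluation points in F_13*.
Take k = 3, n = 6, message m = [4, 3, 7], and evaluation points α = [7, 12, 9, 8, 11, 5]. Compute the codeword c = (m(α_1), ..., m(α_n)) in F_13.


c = [4, 8, 0, 8, 0, 12]

Message polynomial: m(x) = 4 + 3·x + 7·x^2 (mod 13).
For each evaluation point α_i, compute m(α_i) mod 13:
  α_1 = 7: Horner steps 7 → 0 → 4, so m(7) = 4.
  α_2 = 12: Horner steps 7 → 9 → 8, so m(12) = 8.
  α_3 = 9: Horner steps 7 → 1 → 0, so m(9) = 0.
  α_4 = 8: Horner steps 7 → 7 → 8, so m(8) = 8.
  α_5 = 11: Horner steps 7 → 2 → 0, so m(11) = 0.
  α_6 = 5: Horner steps 7 → 12 → 12, so m(5) = 12.
Codeword c = [4, 8, 0, 8, 0, 12] ∈ F_13^6.


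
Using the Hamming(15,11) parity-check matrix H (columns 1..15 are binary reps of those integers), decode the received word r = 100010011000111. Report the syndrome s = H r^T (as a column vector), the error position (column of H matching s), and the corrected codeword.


s = (1, 0, 0, 1)^T, error position = 9, corrected codeword c = 100010010000111

Compute s = H r^T mod 2 one row at a time:
  s_1 = 1 + 1 + 0 + 0 + 0 + 1 + 1 + 1 = 5 ≡ 1 (mod 2).
  s_2 = 0 + 1 + 0 + 0 + 0 + 1 + 1 + 1 = 4 ≡ 0 (mod 2).
  s_3 = 0 + 0 + 0 + 0 + 0 + 0 + 1 + 1 = 2 ≡ 0 (mod 2).
  s_4 = 1 + 0 + 1 + 0 + 1 + 0 + 1 + 1 = 5 ≡ 1 (mod 2).
s = (1, 0, 0, 1)^T — this equals column 9 of H (binary 1001), so error is at position 9.
Correct: flip bit 9 of r = 100010011000111 to get c = 100010010000111.


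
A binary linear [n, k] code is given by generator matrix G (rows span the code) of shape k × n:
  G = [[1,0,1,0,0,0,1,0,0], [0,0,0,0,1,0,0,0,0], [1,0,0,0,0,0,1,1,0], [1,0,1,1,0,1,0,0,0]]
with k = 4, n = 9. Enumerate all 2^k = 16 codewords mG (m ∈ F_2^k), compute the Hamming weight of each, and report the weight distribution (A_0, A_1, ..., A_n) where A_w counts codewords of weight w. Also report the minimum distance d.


Weight distribution: A_0 = 1, A_1 = 1, A_2 = 1, A_3 = 4, A_4 = 5, A_5 = 3, A_6 = 1. Minimum distance d = 1.

Enumerate all 2^4 = 16 messages m ∈ F_2^4.
For each, compute codeword c = mG in F_2^9, then tally its weight.
  m = 0000 → c = 000000000, weight = 0.
  m = 1000 → c = 101000100, weight = 3.
  m = 0100 → c = 000010000, weight = 1.
  m = 1100 → c = 101010100, weight = 4.
  m = 0010 → c = 100000110, weight = 3.
  m = 1010 → c = 001000010, weight = 2.
  m = 0110 → c = 100010110, weight = 4.
  m = 1110 → c = 001010010, weight = 3.
  m = 0001 → c = 101101000, weight = 4.
  m = 1001 → c = 000101100, weight = 3.
  m = 0101 → c = 101111000, weight = 5.
  m = 1101 → c = 000111100, weight = 4.
  m = 0011 → c = 001101110, weight = 5.
  m = 1011 → c = 100101010, weight = 4.
  m = 0111 → c = 001111110, weight = 6.
  m = 1111 → c = 100111010, weight = 5.
Tally weights:
  weight 0: 1 codewords.
  weight 1: 1 codewords.
  weight 2: 1 codewords.
  weight 3: 4 codewords.
  weight 4: 5 codewords.
  weight 5: 3 codewords.
  weight 6: 1 codewords.
Minimum distance d = smallest w > 0 with A_w > 0 = 1.
Sanity: Σ A_w = 16 = 2^4 = 16 ✓.


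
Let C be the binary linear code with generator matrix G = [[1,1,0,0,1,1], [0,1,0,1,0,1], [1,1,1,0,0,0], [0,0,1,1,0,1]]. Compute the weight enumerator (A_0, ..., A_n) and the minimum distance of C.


Weight distribution: A_0 = 1, A_1 = 1, A_2 = 2, A_3 = 6, A_4 = 5, A_5 = 1. Minimum distance d = 1.

Enumerate all 2^4 = 16 messages m ∈ F_2^4.
For each, compute codeword c = mG in F_2^6, then tally its weight.
  m = 0000 → c = 000000, weight = 0.
  m = 1000 → c = 110011, weight = 4.
  m = 0100 → c = 010101, weight = 3.
  m = 1100 → c = 100110, weight = 3.
  m = 0010 → c = 111000, weight = 3.
  m = 1010 → c = 001011, weight = 3.
  m = 0110 → c = 101101, weight = 4.
  m = 1110 → c = 011110, weight = 4.
  m = 0001 → c = 001101, weight = 3.
  m = 1001 → c = 111110, weight = 5.
  m = 0101 → c = 011000, weight = 2.
  m = 1101 → c = 101011, weight = 4.
  m = 0011 → c = 110101, weight = 4.
  m = 1011 → c = 000110, weight = 2.
  m = 0111 → c = 100000, weight = 1.
  m = 1111 → c = 010011, weight = 3.
Tally weights:
  weight 0: 1 codewords.
  weight 1: 1 codewords.
  weight 2: 2 codewords.
  weight 3: 6 codewords.
  weight 4: 5 codewords.
  weight 5: 1 codewords.
Minimum distance d = smallest w > 0 with A_w > 0 = 1.
Sanity: Σ A_w = 16 = 2^4 = 16 ✓.


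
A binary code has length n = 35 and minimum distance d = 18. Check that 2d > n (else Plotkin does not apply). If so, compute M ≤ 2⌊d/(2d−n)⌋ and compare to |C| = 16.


Plotkin bound M ≤ 36; given |C| = 16 ≤ bound (satisfied).

Check applicability: 2d = 36, n = 35.
2d − n = 1 > 0, so Plotkin applies.
Compute d/(2d−n) = 18/1 ≈ 18.0000.
⌊d/(2d−n)⌋ = 18.
Plotkin bound: M ≤ 2·18 = 36.
Given |C| = 16, check: satisfied.
This |C| is below the Plotkin bound.


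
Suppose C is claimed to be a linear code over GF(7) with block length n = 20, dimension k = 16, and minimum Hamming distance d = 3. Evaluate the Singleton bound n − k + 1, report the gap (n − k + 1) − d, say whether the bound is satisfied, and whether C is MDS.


Singleton RHS = n − k + 1 = 5, slack = 2, bound satisfied, not MDS.

Singleton bound: d ≤ n − k + 1.
Here n = 20, k = 16, so n − k + 1 = 5.
Given d = 3, check d ≤ 5: YES.
Slack = (n − k + 1) − d = 2.
The code is NOT MDS (slack = 2 > 0).
Description: the claimed parameters are [20, 16, 3]_7; such a code would be non-MDS.


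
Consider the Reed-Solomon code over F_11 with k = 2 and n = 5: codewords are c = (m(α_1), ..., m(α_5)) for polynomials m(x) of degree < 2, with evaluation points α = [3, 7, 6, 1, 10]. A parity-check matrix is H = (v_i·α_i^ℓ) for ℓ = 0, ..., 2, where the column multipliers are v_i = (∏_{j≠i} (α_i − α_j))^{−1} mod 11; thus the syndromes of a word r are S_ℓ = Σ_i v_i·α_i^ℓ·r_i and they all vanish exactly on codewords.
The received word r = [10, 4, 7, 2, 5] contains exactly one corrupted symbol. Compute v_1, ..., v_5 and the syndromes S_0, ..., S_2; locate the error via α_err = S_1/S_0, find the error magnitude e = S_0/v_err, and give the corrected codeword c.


S = (8, 4, 2), error at position 3, error magnitude e = 7, c = [10, 4, 0, 2, 5].

Step 1: column multipliers v_i = (∏_{j≠i}(α_i − α_j))^{−1} mod 11.
  i = 1 (α = 3): (3−7)(3−6)(3−1)(3−10) = (−4)·(−3)·2·(−7) = −168 ≡ 8, so v_1 = 8^{−1} = 7 (mod 11).
  i = 2 (α = 7): (7−3)(7−6)(7−1)(7−10) = 4·1·6·(−3) = −72 ≡ 5, so v_2 = 5^{−1} = 9 (mod 11).
  i = 3 (α = 6): (6−3)(6−7)(6−1)(6−10) = 3·(−1)·5·(−4) = 60 ≡ 5, so v_3 = 5^{−1} = 9 (mod 11).
  i = 4 (α = 1): (1−3)(1−7)(1−6)(1−10) = (−2)·(−6)·(−5)·(−9) = 540 ≡ 1, so v_4 = 1^{−1} = 1 (mod 11).
  i = 5 (α = 10): (10−3)(10−7)(10−6)(10−1) = 7·3·4·9 = 756 ≡ 8, so v_5 = 8^{−1} = 7 (mod 11).
  v = [7, 9, 9, 1, 7].
Step 2: syndromes of r = [10, 4, 7, 2, 5] (all sums mod 11).
  S_0 = Σ v_i r_i = 7·10 + 9·4 + 9·7 + 1·2 + 7·5 = 206 ≡ 8.
  S_1 = Σ v_i α_i r_i = 7·3·10 + 9·7·4 + 9·6·7 + 1·1·2 + 7·10·5 = 1192 ≡ 4.
  α_i^2 mod 11 = [9, 5, 3, 1, 1].
  S_2 = Σ v_i α_i^2 r_i = 7·9·10 + 9·5·4 + 9·3·7 + 1·1·2 + 7·1·5 = 1036 ≡ 2.
  S = (8, 4, 2) ≠ 0, so r is not a codeword (an error is present).
Step 3: locate the error. For a single error e at position i, S_ℓ = v_i·e·α_i^ℓ, so α_err = S_1/S_0.
  S_0^{−1} = 8^{−1} = 7 (mod 11), so α_err = 4·7 = 28 ≡ 6 = α_3. Error position i = 3.
  Consistency check: S_2/S_1 = 2·3 = 6 ≡ 6 = α_err ✓ (single-error assumption holds).
Step 4: error magnitude e = S_0/v_3 = S_0·∏_{j≠3}(α_3 − α_j) = 8·5 = 40 ≡ 7 (mod 11).
Step 5: correct position 3: c_3 = r_3 − e = 7 − 7 ≡ 0 (mod 11). Hence c = [10, 4, 0, 2, 5].
  Check: interpolating c through the α_i gives m(x) = 9 + 4·x (degree < 2) with m(α_i) = c_i for every i, so c is indeed a codeword.


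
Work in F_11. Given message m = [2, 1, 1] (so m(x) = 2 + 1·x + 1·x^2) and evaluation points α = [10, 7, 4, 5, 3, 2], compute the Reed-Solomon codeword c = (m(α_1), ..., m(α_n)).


c = [2, 3, 0, 10, 3, 8]

Message polynomial: m(x) = 2 + 1·x + 1·x^2 (mod 11).
For each evaluation point α_i, compute m(α_i) mod 11:
  α_1 = 10: Horner steps 1 → 0 → 2, so m(10) = 2.
  α_2 = 7: Horner steps 1 → 8 → 3, so m(7) = 3.
  α_3 = 4: Horner steps 1 → 5 → 0, so m(4) = 0.
  α_4 = 5: Horner steps 1 → 6 → 10, so m(5) = 10.
  α_5 = 3: Horner steps 1 → 4 → 3, so m(3) = 3.
  α_6 = 2: Horner steps 1 → 3 → 8, so m(2) = 8.
Codeword c = [2, 3, 0, 10, 3, 8] ∈ F_11^6.


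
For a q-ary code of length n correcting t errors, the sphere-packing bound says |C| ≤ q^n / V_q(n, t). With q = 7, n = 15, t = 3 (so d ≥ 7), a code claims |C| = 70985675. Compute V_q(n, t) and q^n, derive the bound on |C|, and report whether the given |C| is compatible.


V_q(n, t) = 102151, q^n = 4747561509943, Hamming bound = 46475918, |C| = 70985675 > bound (violated).

Step 1: Compute V_q(n, t) = Σ_{j=0}^3 C(n, j) (q−1)^j.
  j = 0: C(15,0)·(6)^0 = 1·1 = 1.
  j = 1: C(15,1)·(6)^1 = 15·6 = 90.
  j = 2: C(15,2)·(6)^2 = 105·36 = 3780.
  j = 3: C(15,3)·(6)^3 = 455·216 = 98280.
  V_q(n, t) = 1 + 90 + 3780 + 98280 = 102151.
Step 2: q^n = 7^15 = 4747561509943.
Step 3: Hamming bound ⌊q^n / V_q(n,t)⌋ = ⌊4747561509943/102151⌋ = 46475918.
Step 4: Compare |C| = 70985675 to 46475918: violated.
The claimed |C| lies above the Hamming bound, so no 7-ary code of length 15 with d ≥ 7 can have 70985675 codewords.


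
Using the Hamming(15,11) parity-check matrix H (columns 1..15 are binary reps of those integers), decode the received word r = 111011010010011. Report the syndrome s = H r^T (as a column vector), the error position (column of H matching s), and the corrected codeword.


s = (0, 0, 0, 1)^T, error position = 1, corrected codeword c = 011011010010011

Compute s = H r^T mod 2 one row at a time:
  s_1 = 1 + 0 + 0 + 1 + 0 + 0 + 1 + 1 = 4 ≡ 0 (mod 2).
  s_2 = 0 + 1 + 1 + 0 + 0 + 0 + 1 + 1 = 4 ≡ 0 (mod 2).
  s_3 = 1 + 1 + 1 + 0 + 0 + 1 + 1 + 1 = 6 ≡ 0 (mod 2).
  s_4 = 1 + 1 + 1 + 0 + 0 + 1 + 0 + 1 = 5 ≡ 1 (mod 2).
s = (0, 0, 0, 1)^T — this equals column 1 of H (binary 0001), so error is at position 1.
Correct: flip bit 1 of r = 111011010010011 to get c = 011011010010011.


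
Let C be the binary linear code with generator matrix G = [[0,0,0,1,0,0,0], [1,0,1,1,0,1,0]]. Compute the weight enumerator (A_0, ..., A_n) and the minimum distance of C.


Weight distribution: A_0 = 1, A_1 = 1, A_3 = 1, A_4 = 1. Minimum distance d = 1.

Enumerate all 2^2 = 4 messages m ∈ F_2^2.
For each, compute codeword c = mG in F_2^7, then tally its weight.
  m = 00 → c = 0000000, weight = 0.
  m = 10 → c = 0001000, weight = 1.
  m = 01 → c = 1011010, weight = 4.
  m = 11 → c = 1010010, weight = 3.
Tally weights:
  weight 0: 1 codewords.
  weight 1: 1 codewords.
  weight 3: 1 codewords.
  weight 4: 1 codewords.
Minimum distance d = smallest w > 0 with A_w > 0 = 1.
Sanity: Σ A_w = 4 = 2^2 = 4 ✓.


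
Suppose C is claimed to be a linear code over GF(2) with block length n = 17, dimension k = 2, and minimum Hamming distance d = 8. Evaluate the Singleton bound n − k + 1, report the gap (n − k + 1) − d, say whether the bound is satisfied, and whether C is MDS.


Singleton RHS = n − k + 1 = 16, slack = 8, bound satisfied, not MDS.

Singleton bound: d ≤ n − k + 1.
Here n = 17, k = 2, so n − k + 1 = 16.
Given d = 8, check d ≤ 16: YES.
Slack = (n − k + 1) − d = 8.
The code is NOT MDS (slack = 8 > 0).
Description: the claimed parameters are [17, 2, 8]_2; such a code would be non-MDS.


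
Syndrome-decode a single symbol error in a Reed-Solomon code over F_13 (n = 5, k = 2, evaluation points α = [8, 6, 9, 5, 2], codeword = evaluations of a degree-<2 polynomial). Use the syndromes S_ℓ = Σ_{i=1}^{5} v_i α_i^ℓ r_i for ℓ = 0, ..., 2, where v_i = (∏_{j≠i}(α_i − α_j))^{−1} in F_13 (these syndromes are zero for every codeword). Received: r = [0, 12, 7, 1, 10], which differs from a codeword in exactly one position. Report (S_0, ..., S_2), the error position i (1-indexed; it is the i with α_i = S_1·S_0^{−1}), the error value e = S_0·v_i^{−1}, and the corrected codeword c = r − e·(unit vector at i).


S = (3, 2, 10), error at position 4, error magnitude e = 9, c = [0, 12, 7, 5, 10].

Step 1: column multipliers v_i = (∏_{j≠i}(α_i − α_j))^{−1} mod 13.
  i = 1 (α = 8): (8−6)(8−9)(8−5)(8−2) = 2·(−1)·3·6 = −36 ≡ 3, so v_1 = 3^{−1} = 9 (mod 13).
  i = 2 (α = 6): (6−8)(6−9)(6−5)(6−2) = (−2)·(−3)·1·4 = 24 ≡ 11, so v_2 = 11^{−1} = 6 (mod 13).
  i = 3 (α = 9): (9−8)(9−6)(9−5)(9−2) = 1·3·4·7 = 84 ≡ 6, so v_3 = 6^{−1} = 11 (mod 13).
  i = 4 (α = 5): (5−8)(5−6)(5−9)(5−2) = (−3)·(−1)·(−4)·3 = −36 ≡ 3, so v_4 = 3^{−1} = 9 (mod 13).
  i = 5 (α = 2): (2−8)(2−6)(2−9)(2−5) = (−6)·(−4)·(−7)·(−3) = 504 ≡ 10, so v_5 = 10^{−1} = 4 (mod 13).
  v = [9, 6, 11, 9, 4].
Step 2: syndromes of r = [0, 12, 7, 1, 10] (all sums mod 13).
  S_0 = Σ v_i r_i = 9·0 + 6·12 + 11·7 + 9·1 + 4·10 = 198 ≡ 3.
  S_1 = Σ v_i α_i r_i = 9·8·0 + 6·6·12 + 11·9·7 + 9·5·1 + 4·2·10 = 1250 ≡ 2.
  α_i^2 mod 13 = [12, 10, 3, 12, 4].
  S_2 = Σ v_i α_i^2 r_i = 9·12·0 + 6·10·12 + 11·3·7 + 9·12·1 + 4·4·10 = 1219 ≡ 10.
  S = (3, 2, 10) ≠ 0, so r is not a codeword (an error is present).
Step 3: locate the error. For a single error e at position i, S_ℓ = v_i·e·α_i^ℓ, so α_err = S_1/S_0.
  S_0^{−1} = 3^{−1} = 9 (mod 13), so α_err = 2·9 = 18 ≡ 5 = α_4. Error position i = 4.
  Consistency check: S_2/S_1 = 10·7 = 70 ≡ 5 = α_err ✓ (single-error assumption holds).
Step 4: error magnitude e = S_0/v_4 = S_0·∏_{j≠4}(α_4 − α_j) = 3·3 = 9 ≡ 9 (mod 13).
Step 5: correct position 4: c_4 = r_4 − e = 1 − 9 ≡ 5 (mod 13). Hence c = [0, 12, 7, 5, 10].
  Check: interpolating c through the α_i gives m(x) = 9 + 7·x (degree < 2) with m(α_i) = c_i for every i, so c is indeed a codeword.


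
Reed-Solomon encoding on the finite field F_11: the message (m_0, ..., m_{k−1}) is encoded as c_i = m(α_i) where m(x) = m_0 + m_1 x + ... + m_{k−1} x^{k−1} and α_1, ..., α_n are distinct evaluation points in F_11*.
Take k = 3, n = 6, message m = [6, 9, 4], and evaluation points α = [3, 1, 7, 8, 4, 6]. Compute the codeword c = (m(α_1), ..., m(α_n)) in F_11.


c = [3, 8, 1, 4, 7, 6]

Message polynomial: m(x) = 6 + 9·x + 4·x^2 (mod 11).
For each evaluation point α_i, compute m(α_i) mod 11:
  α_1 = 3: Horner steps 4 → 10 → 3, so m(3) = 3.
  α_2 = 1: Horner steps 4 → 2 → 8, so m(1) = 8.
  α_3 = 7: Horner steps 4 → 4 → 1, so m(7) = 1.
  α_4 = 8: Horner steps 4 → 8 → 4, so m(8) = 4.
  α_5 = 4: Horner steps 4 → 3 → 7, so m(4) = 7.
  α_6 = 6: Horner steps 4 → 0 → 6, so m(6) = 6.
Codeword c = [3, 8, 1, 4, 7, 6] ∈ F_11^6.


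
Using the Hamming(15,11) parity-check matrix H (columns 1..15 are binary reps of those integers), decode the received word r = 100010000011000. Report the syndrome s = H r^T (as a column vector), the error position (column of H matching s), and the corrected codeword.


s = (0, 0, 1, 1)^T, error position = 3, corrected codeword c = 101010000011000

Compute s = H r^T mod 2 one row at a time:
  s_1 = 0 + 0 + 0 + 1 + 1 + 0 + 0 + 0 = 2 ≡ 0 (mod 2).
  s_2 = 0 + 1 + 0 + 0 + 1 + 0 + 0 + 0 = 2 ≡ 0 (mod 2).
  s_3 = 0 + 0 + 0 + 0 + 0 + 1 + 0 + 0 = 1 ≡ 1 (mod 2).
  s_4 = 1 + 0 + 1 + 0 + 0 + 1 + 0 + 0 = 3 ≡ 1 (mod 2).
s = (0, 0, 1, 1)^T — this equals column 3 of H (binary 0011), so error is at position 3.
Correct: flip bit 3 of r = 100010000011000 to get c = 101010000011000.


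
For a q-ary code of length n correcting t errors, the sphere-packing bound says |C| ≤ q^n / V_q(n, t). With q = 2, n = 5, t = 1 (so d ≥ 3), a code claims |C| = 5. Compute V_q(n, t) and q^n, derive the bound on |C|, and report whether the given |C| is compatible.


V_q(n, t) = 6, q^n = 32, Hamming bound = 5, |C| = 5 ≤ bound (satisfied).

Step 1: Compute V_q(n, t) = Σ_{j=0}^1 C(n, j) (q−1)^j.
  j = 0: C(5,0)·(1)^0 = 1·1 = 1.
  j = 1: C(5,1)·(1)^1 = 5·1 = 5.
  V_q(n, t) = 1 + 5 = 6.
Step 2: q^n = 2^5 = 32.
Step 3: Hamming bound ⌊q^n / V_q(n,t)⌋ = ⌊32/6⌋ = 5.
Step 4: Compare |C| = 5 to 5: satisfied.
The claimed |C| lies at the Hamming bound (tight).


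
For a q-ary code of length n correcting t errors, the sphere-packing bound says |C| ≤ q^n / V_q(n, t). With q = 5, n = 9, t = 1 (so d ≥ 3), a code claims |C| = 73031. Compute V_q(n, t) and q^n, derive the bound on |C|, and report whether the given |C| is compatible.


V_q(n, t) = 37, q^n = 1953125, Hamming bound = 52787, |C| = 73031 > bound (violated).

Step 1: Compute V_q(n, t) = Σ_{j=0}^1 C(n, j) (q−1)^j.
  j = 0: C(9,0)·(4)^0 = 1·1 = 1.
  j = 1: C(9,1)·(4)^1 = 9·4 = 36.
  V_q(n, t) = 1 + 36 = 37.
Step 2: q^n = 5^9 = 1953125.
Step 3: Hamming bound ⌊q^n / V_q(n,t)⌋ = ⌊1953125/37⌋ = 52787.
Step 4: Compare |C| = 73031 to 52787: violated.
The claimed |C| lies above the Hamming bound, so no 5-ary code of length 9 with d ≥ 3 can have 73031 codewords.


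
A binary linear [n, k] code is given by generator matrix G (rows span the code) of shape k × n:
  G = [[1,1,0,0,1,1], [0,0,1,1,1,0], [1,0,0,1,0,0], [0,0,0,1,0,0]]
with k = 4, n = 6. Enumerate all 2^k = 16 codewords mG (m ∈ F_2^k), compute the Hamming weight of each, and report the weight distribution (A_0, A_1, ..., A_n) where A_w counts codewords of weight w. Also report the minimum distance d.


Weight distribution: A_0 = 1, A_1 = 2, A_2 = 2, A_3 = 4, A_4 = 5, A_5 = 2. Minimum distance d = 1.

Enumerate all 2^4 = 16 messages m ∈ F_2^4.
For each, compute codeword c = mG in F_2^6, then tally its weight.
  m = 0000 → c = 000000, weight = 0.
  m = 1000 → c = 110011, weight = 4.
  m = 0100 → c = 001110, weight = 3.
  m = 1100 → c = 111101, weight = 5.
  m = 0010 → c = 100100, weight = 2.
  m = 1010 → c = 010111, weight = 4.
  m = 0110 → c = 101010, weight = 3.
  m = 1110 → c = 011001, weight = 3.
  m = 0001 → c = 000100, weight = 1.
  m = 1001 → c = 110111, weight = 5.
  m = 0101 → c = 001010, weight = 2.
  m = 1101 → c = 111001, weight = 4.
  m = 0011 → c = 100000, weight = 1.
  m = 1011 → c = 010011, weight = 3.
  m = 0111 → c = 101110, weight = 4.
  m = 1111 → c = 011101, weight = 4.
Tally weights:
  weight 0: 1 codewords.
  weight 1: 2 codewords.
  weight 2: 2 codewords.
  weight 3: 4 codewords.
  weight 4: 5 codewords.
  weight 5: 2 codewords.
Minimum distance d = smallest w > 0 with A_w > 0 = 1.
Sanity: Σ A_w = 16 = 2^4 = 16 ✓.


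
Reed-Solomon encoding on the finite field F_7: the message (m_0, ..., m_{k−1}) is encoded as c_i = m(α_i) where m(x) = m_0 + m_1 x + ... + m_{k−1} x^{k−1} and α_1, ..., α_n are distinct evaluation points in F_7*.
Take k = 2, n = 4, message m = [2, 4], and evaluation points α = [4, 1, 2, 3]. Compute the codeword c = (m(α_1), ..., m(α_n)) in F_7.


c = [4, 6, 3, 0]

Message polynomial: m(x) = 2 + 4·x (mod 7).
For each evaluation point α_i, compute m(α_i) mod 7:
  α_1 = 4: Horner steps 4 → 4, so m(4) = 4.
  α_2 = 1: Horner steps 4 → 6, so m(1) = 6.
  α_3 = 2: Horner steps 4 → 3, so m(2) = 3.
  α_4 = 3: Horner steps 4 → 0, so m(3) = 0.
Codeword c = [4, 6, 3, 0] ∈ F_7^4.


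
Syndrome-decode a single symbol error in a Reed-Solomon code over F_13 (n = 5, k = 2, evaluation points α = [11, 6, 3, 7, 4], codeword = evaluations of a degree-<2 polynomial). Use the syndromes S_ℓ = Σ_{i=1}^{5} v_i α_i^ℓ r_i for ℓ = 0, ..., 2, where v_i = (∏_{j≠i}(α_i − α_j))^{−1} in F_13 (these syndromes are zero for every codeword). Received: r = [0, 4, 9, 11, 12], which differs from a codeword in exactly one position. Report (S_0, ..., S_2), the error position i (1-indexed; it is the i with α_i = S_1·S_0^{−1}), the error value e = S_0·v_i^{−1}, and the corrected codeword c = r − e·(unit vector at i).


S = (10, 1, 4), error at position 5, error magnitude e = 9, c = [0, 4, 9, 11, 3].

Step 1: column multipliers v_i = (∏_{j≠i}(α_i − α_j))^{−1} mod 13.
  i = 1 (α = 11): (11−6)(11−3)(11−7)(11−4) = 5·8·4·7 = 1120 ≡ 2, so v_1 = 2^{−1} = 7 (mod 13).
  i = 2 (α = 6): (6−11)(6−3)(6−7)(6−4) = (−5)·3·(−1)·2 = 30 ≡ 4, so v_2 = 4^{−1} = 10 (mod 13).
  i = 3 (α = 3): (3−11)(3−6)(3−7)(3−4) = (−8)·(−3)·(−4)·(−1) = 96 ≡ 5, so v_3 = 5^{−1} = 8 (mod 13).
  i = 4 (α = 7): (7−11)(7−6)(7−3)(7−4) = (−4)·1·4·3 = −48 ≡ 4, so v_4 = 4^{−1} = 10 (mod 13).
  i = 5 (α = 4): (4−11)(4−6)(4−3)(4−7) = (−7)·(−2)·1·(−3) = −42 ≡ 10, so v_5 = 10^{−1} = 4 (mod 13).
  v = [7, 10, 8, 10, 4].
Step 2: syndromes of r = [0, 4, 9, 11, 12] (all sums mod 13).
  S_0 = Σ v_i r_i = 7·0 + 10·4 + 8·9 + 10·11 + 4·12 = 270 ≡ 10.
  S_1 = Σ v_i α_i r_i = 7·11·0 + 10·6·4 + 8·3·9 + 10·7·11 + 4·4·12 = 1418 ≡ 1.
  α_i^2 mod 13 = [4, 10, 9, 10, 3].
  S_2 = Σ v_i α_i^2 r_i = 7·4·0 + 10·10·4 + 8·9·9 + 10·10·11 + 4·3·12 = 2292 ≡ 4.
  S = (10, 1, 4) ≠ 0, so r is not a codeword (an error is present).
Step 3: locate the error. For a single error e at position i, S_ℓ = v_i·e·α_i^ℓ, so α_err = S_1/S_0.
  S_0^{−1} = 10^{−1} = 4 (mod 13), so α_err = 1·4 = 4 ≡ 4 = α_5. Error position i = 5.
  Consistency check: S_2/S_1 = 4·1 = 4 ≡ 4 = α_err ✓ (single-error assumption holds).
Step 4: error magnitude e = S_0/v_5 = S_0·∏_{j≠5}(α_5 − α_j) = 10·10 = 100 ≡ 9 (mod 13).
Step 5: correct position 5: c_5 = r_5 − e = 12 − 9 ≡ 3 (mod 13). Hence c = [0, 4, 9, 11, 3].
  Check: interpolating c through the α_i gives m(x) = 1 + 7·x (degree < 2) with m(α_i) = c_i for every i, so c is indeed a codeword.


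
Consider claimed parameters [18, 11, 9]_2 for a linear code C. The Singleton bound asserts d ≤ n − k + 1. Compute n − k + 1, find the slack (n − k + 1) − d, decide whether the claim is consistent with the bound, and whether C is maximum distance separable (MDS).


Singleton RHS = n − k + 1 = 8, slack = -1, bound violated (no such code; not MDS).

Singleton bound: d ≤ n − k + 1.
Here n = 18, k = 11, so n − k + 1 = 8.
Given d = 9, check d ≤ 8: NO.
Slack = (n − k + 1) − d = -1.
The slack is negative: d = 9 exceeds n − k + 1 = 8 by 1, so the Singleton bound is violated and no linear [18, 11, 9]_2 code can exist. In particular it is not MDS (MDS requires d = n − k + 1 exactly).
Description: the claimed parameters are [18, 11, 9]_2; such a code would be impossible (violates the Singleton bound).


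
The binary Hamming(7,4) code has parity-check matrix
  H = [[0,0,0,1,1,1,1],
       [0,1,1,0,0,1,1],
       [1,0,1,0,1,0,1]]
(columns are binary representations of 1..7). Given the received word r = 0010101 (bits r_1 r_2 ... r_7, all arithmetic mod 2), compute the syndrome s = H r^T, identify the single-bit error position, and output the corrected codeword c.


s = (0, 0, 1)^T, error position = 1, corrected codeword c = 1010101

Compute s = H r^T mod 2 one row at a time:
  s_1 = 0 + 1 + 0 + 1 = 2 ≡ 0 (mod 2).
  s_2 = 0 + 1 + 0 + 1 = 2 ≡ 0 (mod 2).
  s_3 = 0 + 1 + 1 + 1 = 3 ≡ 1 (mod 2).
s = (0, 0, 1)^T — this equals column 1 of H (binary 001), so error is at position 1.
Correct: flip bit 1 of r = 0010101 to get c = 1010101.


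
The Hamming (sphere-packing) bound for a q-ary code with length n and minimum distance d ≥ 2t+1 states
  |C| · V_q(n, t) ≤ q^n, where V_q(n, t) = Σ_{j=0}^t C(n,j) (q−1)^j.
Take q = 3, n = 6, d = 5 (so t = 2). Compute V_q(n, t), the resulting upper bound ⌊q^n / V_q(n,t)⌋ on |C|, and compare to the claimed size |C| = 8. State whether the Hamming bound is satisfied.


V_q(n, t) = 73, q^n = 729, Hamming bound = 9, |C| = 8 ≤ bound (satisfied).

Step 1: Compute V_q(n, t) = Σ_{j=0}^2 C(n, j) (q−1)^j.
  j = 0: C(6,0)·(2)^0 = 1·1 = 1.
  j = 1: C(6,1)·(2)^1 = 6·2 = 12.
  j = 2: C(6,2)·(2)^2 = 15·4 = 60.
  V_q(n, t) = 1 + 12 + 60 = 73.
Step 2: q^n = 3^6 = 729.
Step 3: Hamming bound ⌊q^n / V_q(n,t)⌋ = ⌊729/73⌋ = 9.
Step 4: Compare |C| = 8 to 9: satisfied.
The claimed |C| lies below the Hamming bound.


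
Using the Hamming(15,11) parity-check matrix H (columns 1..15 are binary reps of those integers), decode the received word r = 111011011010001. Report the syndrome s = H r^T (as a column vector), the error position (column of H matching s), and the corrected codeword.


s = (0, 1, 1, 0)^T, error position = 6, corrected codeword c = 111010011010001

Compute s = H r^T mod 2 one row at a time:
  s_1 = 1 + 1 + 0 + 1 + 0 + 0 + 0 + 1 = 4 ≡ 0 (mod 2).
  s_2 = 0 + 1 + 1 + 0 + 0 + 0 + 0 + 1 = 3 ≡ 1 (mod 2).
  s_3 = 1 + 1 + 1 + 0 + 0 + 1 + 0 + 1 = 5 ≡ 1 (mod 2).
  s_4 = 1 + 1 + 1 + 0 + 1 + 1 + 0 + 1 = 6 ≡ 0 (mod 2).
s = (0, 1, 1, 0)^T — this equals column 6 of H (binary 0110), so error is at position 6.
Correct: flip bit 6 of r = 111011011010001 to get c = 111010011010001.


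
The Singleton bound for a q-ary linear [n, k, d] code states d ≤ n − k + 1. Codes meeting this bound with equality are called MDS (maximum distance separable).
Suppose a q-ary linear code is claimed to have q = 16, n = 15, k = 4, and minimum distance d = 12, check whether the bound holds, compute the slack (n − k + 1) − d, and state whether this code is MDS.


Singleton RHS = n − k + 1 = 12, slack = 0, bound satisfied, MDS.

Singleton bound: d ≤ n − k + 1.
Here n = 15, k = 4, so n − k + 1 = 12.
Given d = 12, check d ≤ 12: YES.
Slack = (n − k + 1) − d = 0.
The code is MDS (slack = 0).
Description: the claimed parameters are [15, 4, 12]_16; such a code would be MDS (meets Singleton bound).


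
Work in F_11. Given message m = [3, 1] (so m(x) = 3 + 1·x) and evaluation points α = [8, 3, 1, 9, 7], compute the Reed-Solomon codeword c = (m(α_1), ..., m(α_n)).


c = [0, 6, 4, 1, 10]

Message polynomial: m(x) = 3 + 1·x (mod 11).
For each evaluation point α_i, compute m(α_i) mod 11:
  α_1 = 8: Horner steps 1 → 0, so m(8) = 0.
  α_2 = 3: Horner steps 1 → 6, so m(3) = 6.
  α_3 = 1: Horner steps 1 → 4, so m(1) = 4.
  α_4 = 9: Horner steps 1 → 1, so m(9) = 1.
  α_5 = 7: Horner steps 1 → 10, so m(7) = 10.
Codeword c = [0, 6, 4, 1, 10] ∈ F_11^5.


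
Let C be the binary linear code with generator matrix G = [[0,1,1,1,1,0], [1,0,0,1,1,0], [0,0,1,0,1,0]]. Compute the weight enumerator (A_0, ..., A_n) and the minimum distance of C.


Weight distribution: A_0 = 1, A_2 = 2, A_3 = 4, A_4 = 1. Minimum distance d = 2.

Enumerate all 2^3 = 8 messages m ∈ F_2^3.
For each, compute codeword c = mG in F_2^6, then tally its weight.
  m = 000 → c = 000000, weight = 0.
  m = 100 → c = 011110, weight = 4.
  m = 010 → c = 100110, weight = 3.
  m = 110 → c = 111000, weight = 3.
  m = 001 → c = 001010, weight = 2.
  m = 101 → c = 010100, weight = 2.
  m = 011 → c = 101100, weight = 3.
  m = 111 → c = 110010, weight = 3.
Tally weights:
  weight 0: 1 codewords.
  weight 2: 2 codewords.
  weight 3: 4 codewords.
  weight 4: 1 codewords.
Minimum distance d = smallest w > 0 with A_w > 0 = 2.
Sanity: Σ A_w = 8 = 2^3 = 8 ✓.


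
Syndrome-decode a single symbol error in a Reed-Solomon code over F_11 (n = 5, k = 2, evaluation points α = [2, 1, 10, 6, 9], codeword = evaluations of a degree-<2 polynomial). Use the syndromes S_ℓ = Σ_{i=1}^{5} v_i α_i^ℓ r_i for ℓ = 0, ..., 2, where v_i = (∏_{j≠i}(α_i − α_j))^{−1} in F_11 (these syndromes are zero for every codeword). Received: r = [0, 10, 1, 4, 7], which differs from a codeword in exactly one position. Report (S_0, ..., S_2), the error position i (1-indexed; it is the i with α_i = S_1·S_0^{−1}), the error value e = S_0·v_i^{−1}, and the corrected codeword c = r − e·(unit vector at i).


S = (2, 9, 2), error at position 3, error magnitude e = 4, c = [0, 10, 8, 4, 7].

Step 1: column multipliers v_i = (∏_{j≠i}(α_i − α_j))^{−1} mod 11.
  i = 1 (α = 2): (2−1)(2−10)(2−6)(2−9) = 1·(−8)·(−4)·(−7) = −224 ≡ 7, so v_1 = 7^{−1} = 8 (mod 11).
  i = 2 (α = 1): (1−2)(1−10)(1−6)(1−9) = (−1)·(−9)·(−5)·(−8) = 360 ≡ 8, so v_2 = 8^{−1} = 7 (mod 11).
  i = 3 (α = 10): (10−2)(10−1)(10−6)(10−9) = 8·9·4·1 = 288 ≡ 2, so v_3 = 2^{−1} = 6 (mod 11).
  i = 4 (α = 6): (6−2)(6−1)(6−10)(6−9) = 4·5·(−4)·(−3) = 240 ≡ 9, so v_4 = 9^{−1} = 5 (mod 11).
  i = 5 (α = 9): (9−2)(9−1)(9−10)(9−6) = 7·8·(−1)·3 = −168 ≡ 8, so v_5 = 8^{−1} = 7 (mod 11).
  v = [8, 7, 6, 5, 7].
Step 2: syndromes of r = [0, 10, 1, 4, 7] (all sums mod 11).
  S_0 = Σ v_i r_i = 8·0 + 7·10 + 6·1 + 5·4 + 7·7 = 145 ≡ 2.
  S_1 = Σ v_i α_i r_i = 8·2·0 + 7·1·10 + 6·10·1 + 5·6·4 + 7·9·7 = 691 ≡ 9.
  α_i^2 mod 11 = [4, 1, 1, 3, 4].
  S_2 = Σ v_i α_i^2 r_i = 8·4·0 + 7·1·10 + 6·1·1 + 5·3·4 + 7·4·7 = 332 ≡ 2.
  S = (2, 9, 2) ≠ 0, so r is not a codeword (an error is present).
Step 3: locate the error. For a single error e at position i, S_ℓ = v_i·e·α_i^ℓ, so α_err = S_1/S_0.
  S_0^{−1} = 2^{−1} = 6 (mod 11), so α_err = 9·6 = 54 ≡ 10 = α_3. Error position i = 3.
  Consistency check: S_2/S_1 = 2·5 = 10 ≡ 10 = α_err ✓ (single-error assumption holds).
Step 4: error magnitude e = S_0/v_3 = S_0·∏_{j≠3}(α_3 − α_j) = 2·2 = 4 ≡ 4 (mod 11).
Step 5: correct position 3: c_3 = r_3 − e = 1 − 4 ≡ 8 (mod 11). Hence c = [0, 10, 8, 4, 7].
  Check: interpolating c through the α_i gives m(x) = 9 + 1·x (degree < 2) with m(α_i) = c_i for every i, so c is indeed a codeword.


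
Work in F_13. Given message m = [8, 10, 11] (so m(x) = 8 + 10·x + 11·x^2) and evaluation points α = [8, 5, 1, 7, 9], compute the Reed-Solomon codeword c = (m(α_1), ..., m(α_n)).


c = [12, 8, 3, 6, 1]

Message polynomial: m(x) = 8 + 10·x + 11·x^2 (mod 13).
For each evaluation point α_i, compute m(α_i) mod 13:
  α_1 = 8: Horner steps 11 → 7 → 12, so m(8) = 12.
  α_2 = 5: Horner steps 11 → 0 → 8, so m(5) = 8.
  α_3 = 1: Horner steps 11 → 8 → 3, so m(1) = 3.
  α_4 = 7: Horner steps 11 → 9 → 6, so m(7) = 6.
  α_5 = 9: Horner steps 11 → 5 → 1, so m(9) = 1.
Codeword c = [12, 8, 3, 6, 1] ∈ F_13^5.


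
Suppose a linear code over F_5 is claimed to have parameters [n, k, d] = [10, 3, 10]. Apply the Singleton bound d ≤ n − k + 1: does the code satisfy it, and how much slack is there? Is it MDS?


Singleton RHS = n − k + 1 = 8, slack = -2, bound violated (no such code; not MDS).

Singleton bound: d ≤ n − k + 1.
Here n = 10, k = 3, so n − k + 1 = 8.
Given d = 10, check d ≤ 8: NO.
Slack = (n − k + 1) − d = -2.
The slack is negative: d = 10 exceeds n − k + 1 = 8 by 2, so the Singleton bound is violated and no linear [10, 3, 10]_5 code can exist. In particular it is not MDS (MDS requires d = n − k + 1 exactly).
Description: the claimed parameters are [10, 3, 10]_5; such a code would be impossible (violates the Singleton bound).


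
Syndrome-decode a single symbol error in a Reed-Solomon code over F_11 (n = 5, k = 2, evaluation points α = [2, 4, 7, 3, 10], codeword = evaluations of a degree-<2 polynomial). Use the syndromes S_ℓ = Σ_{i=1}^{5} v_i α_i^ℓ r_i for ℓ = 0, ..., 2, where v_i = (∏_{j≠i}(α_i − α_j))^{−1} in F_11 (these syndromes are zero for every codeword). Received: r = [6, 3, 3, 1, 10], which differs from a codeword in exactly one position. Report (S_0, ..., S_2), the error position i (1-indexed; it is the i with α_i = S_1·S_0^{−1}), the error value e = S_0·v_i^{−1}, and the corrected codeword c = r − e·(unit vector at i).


S = (6, 2, 8), error at position 2, error magnitude e = 7, c = [6, 7, 3, 1, 10].

Step 1: column multipliers v_i = (∏_{j≠i}(α_i − α_j))^{−1} mod 11.
  i = 1 (α = 2): (2−4)(2−7)(2−3)(2−10) = (−2)·(−5)·(−1)·(−8) = 80 ≡ 3, so v_1 = 3^{−1} = 4 (mod 11).
  i = 2 (α = 4): (4−2)(4−7)(4−3)(4−10) = 2·(−3)·1·(−6) = 36 ≡ 3, so v_2 = 3^{−1} = 4 (mod 11).
  i = 3 (α = 7): (7−2)(7−4)(7−3)(7−10) = 5·3·4·(−3) = −180 ≡ 7, so v_3 = 7^{−1} = 8 (mod 11).
  i = 4 (α = 3): (3−2)(3−4)(3−7)(3−10) = 1·(−1)·(−4)·(−7) = −28 ≡ 5, so v_4 = 5^{−1} = 9 (mod 11).
  i = 5 (α = 10): (10−2)(10−4)(10−7)(10−3) = 8·6·3·7 = 1008 ≡ 7, so v_5 = 7^{−1} = 8 (mod 11).
  v = [4, 4, 8, 9, 8].
Step 2: syndromes of r = [6, 3, 3, 1, 10] (all sums mod 11).
  S_0 = Σ v_i r_i = 4·6 + 4·3 + 8·3 + 9·1 + 8·10 = 149 ≡ 6.
  S_1 = Σ v_i α_i r_i = 4·2·6 + 4·4·3 + 8·7·3 + 9·3·1 + 8·10·10 = 1091 ≡ 2.
  α_i^2 mod 11 = [4, 5, 5, 9, 1].
  S_2 = Σ v_i α_i^2 r_i = 4·4·6 + 4·5·3 + 8·5·3 + 9·9·1 + 8·1·10 = 437 ≡ 8.
  S = (6, 2, 8) ≠ 0, so r is not a codeword (an error is present).
Step 3: locate the error. For a single error e at position i, S_ℓ = v_i·e·α_i^ℓ, so α_err = S_1/S_0.
  S_0^{−1} = 6^{−1} = 2 (mod 11), so α_err = 2·2 = 4 ≡ 4 = α_2. Error position i = 2.
  Consistency check: S_2/S_1 = 8·6 = 48 ≡ 4 = α_err ✓ (single-error assumption holds).
Step 4: error magnitude e = S_0/v_2 = S_0·∏_{j≠2}(α_2 − α_j) = 6·3 = 18 ≡ 7 (mod 11).
Step 5: correct position 2: c_2 = r_2 − e = 3 − 7 ≡ 7 (mod 11). Hence c = [6, 7, 3, 1, 10].
  Check: interpolating c through the α_i gives m(x) = 5 + 6·x (degree < 2) with m(α_i) = c_i for every i, so c is indeed a codeword.


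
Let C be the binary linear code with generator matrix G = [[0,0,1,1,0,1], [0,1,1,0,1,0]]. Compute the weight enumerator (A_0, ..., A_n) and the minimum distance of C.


Weight distribution: A_0 = 1, A_3 = 2, A_4 = 1. Minimum distance d = 3.

Enumerate all 2^2 = 4 messages m ∈ F_2^2.
For each, compute codeword c = mG in F_2^6, then tally its weight.
  m = 00 → c = 000000, weight = 0.
  m = 10 → c = 001101, weight = 3.
  m = 01 → c = 011010, weight = 3.
  m = 11 → c = 010111, weight = 4.
Tally weights:
  weight 0: 1 codewords.
  weight 3: 2 codewords.
  weight 4: 1 codewords.
Minimum distance d = smallest w > 0 with A_w > 0 = 3.
Sanity: Σ A_w = 4 = 2^2 = 4 ✓.


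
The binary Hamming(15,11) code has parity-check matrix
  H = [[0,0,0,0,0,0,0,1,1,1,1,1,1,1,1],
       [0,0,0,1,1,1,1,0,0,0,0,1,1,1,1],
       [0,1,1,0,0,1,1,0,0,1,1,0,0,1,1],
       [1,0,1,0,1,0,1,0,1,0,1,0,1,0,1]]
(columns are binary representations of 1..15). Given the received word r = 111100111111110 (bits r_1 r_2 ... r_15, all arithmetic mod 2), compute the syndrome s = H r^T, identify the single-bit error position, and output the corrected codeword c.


s = (1, 1, 0, 0)^T, error position = 12, corrected codeword c = 111100111110110

Compute s = H r^T mod 2 one row at a time:
  s_1 = 1 + 1 + 1 + 1 + 1 + 1 + 1 + 0 = 7 ≡ 1 (mod 2).
  s_2 = 1 + 0 + 0 + 1 + 1 + 1 + 1 + 0 = 5 ≡ 1 (mod 2).
  s_3 = 1 + 1 + 0 + 1 + 1 + 1 + 1 + 0 = 6 ≡ 0 (mod 2).
  s_4 = 1 + 1 + 0 + 1 + 1 + 1 + 1 + 0 = 6 ≡ 0 (mod 2).
s = (1, 1, 0, 0)^T — this equals column 12 of H (binary 1100), so error is at position 12.
Correct: flip bit 12 of r = 111100111111110 to get c = 111100111110110.


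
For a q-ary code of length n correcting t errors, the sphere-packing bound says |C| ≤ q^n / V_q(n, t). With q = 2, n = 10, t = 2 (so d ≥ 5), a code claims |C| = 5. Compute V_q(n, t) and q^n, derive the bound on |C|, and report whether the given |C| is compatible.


V_q(n, t) = 56, q^n = 1024, Hamming bound = 18, |C| = 5 ≤ bound (satisfied).

Step 1: Compute V_q(n, t) = Σ_{j=0}^2 C(n, j) (q−1)^j.
  j = 0: C(10,0)·(1)^0 = 1·1 = 1.
  j = 1: C(10,1)·(1)^1 = 10·1 = 10.
  j = 2: C(10,2)·(1)^2 = 45·1 = 45.
  V_q(n, t) = 1 + 10 + 45 = 56.
Step 2: q^n = 2^10 = 1024.
Step 3: Hamming bound ⌊q^n / V_q(n,t)⌋ = ⌊1024/56⌋ = 18.
Step 4: Compare |C| = 5 to 18: satisfied.
The claimed |C| lies below the Hamming bound.


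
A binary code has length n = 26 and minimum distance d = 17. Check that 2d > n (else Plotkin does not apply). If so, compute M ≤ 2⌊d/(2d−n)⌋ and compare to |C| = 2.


Plotkin bound M ≤ 4; given |C| = 2 ≤ bound (satisfied).

Check applicability: 2d = 34, n = 26.
2d − n = 8 > 0, so Plotkin applies.
Compute d/(2d−n) = 17/8 ≈ 2.1250.
⌊d/(2d−n)⌋ = 2.
Plotkin bound: M ≤ 2·2 = 4.
Given |C| = 2, check: satisfied.
This |C| is below the Plotkin bound.


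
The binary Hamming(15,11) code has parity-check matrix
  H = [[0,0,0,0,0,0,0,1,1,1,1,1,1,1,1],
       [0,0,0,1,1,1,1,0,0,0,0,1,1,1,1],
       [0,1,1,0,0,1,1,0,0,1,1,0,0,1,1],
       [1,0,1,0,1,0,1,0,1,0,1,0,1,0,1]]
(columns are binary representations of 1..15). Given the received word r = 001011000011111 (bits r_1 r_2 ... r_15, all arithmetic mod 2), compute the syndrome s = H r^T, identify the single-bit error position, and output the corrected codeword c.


s = (1, 0, 1, 1)^T, error position = 11, corrected codeword c = 001011000001111

Compute s = H r^T mod 2 one row at a time:
  s_1 = 0 + 0 + 0 + 1 + 1 + 1 + 1 + 1 = 5 ≡ 1 (mod 2).
  s_2 = 0 + 1 + 1 + 0 + 1 + 1 + 1 + 1 = 6 ≡ 0 (mod 2).
  s_3 = 0 + 1 + 1 + 0 + 0 + 1 + 1 + 1 = 5 ≡ 1 (mod 2).
  s_4 = 0 + 1 + 1 + 0 + 0 + 1 + 1 + 1 = 5 ≡ 1 (mod 2).
s = (1, 0, 1, 1)^T — this equals column 11 of H (binary 1011), so error is at position 11.
Correct: flip bit 11 of r = 001011000011111 to get c = 001011000001111.


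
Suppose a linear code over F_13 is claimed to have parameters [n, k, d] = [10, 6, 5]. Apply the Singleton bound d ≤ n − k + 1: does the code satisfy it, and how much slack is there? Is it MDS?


Singleton RHS = n − k + 1 = 5, slack = 0, bound satisfied, MDS.

Singleton bound: d ≤ n − k + 1.
Here n = 10, k = 6, so n − k + 1 = 5.
Given d = 5, check d ≤ 5: YES.
Slack = (n − k + 1) − d = 0.
The code is MDS (slack = 0).
Description: the claimed parameters are [10, 6, 5]_13; such a code would be MDS (meets Singleton bound).


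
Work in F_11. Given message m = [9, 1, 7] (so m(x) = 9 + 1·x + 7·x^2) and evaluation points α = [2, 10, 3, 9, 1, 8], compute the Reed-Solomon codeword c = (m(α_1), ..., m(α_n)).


c = [6, 4, 9, 2, 6, 3]

Message polynomial: m(x) = 9 + 1·x + 7·x^2 (mod 11).
For each evaluation point α_i, compute m(α_i) mod 11:
  α_1 = 2: Horner steps 7 → 4 → 6, so m(2) = 6.
  α_2 = 10: Horner steps 7 → 5 → 4, so m(10) = 4.
  α_3 = 3: Horner steps 7 → 0 → 9, so m(3) = 9.
  α_4 = 9: Horner steps 7 → 9 → 2, so m(9) = 2.
  α_5 = 1: Horner steps 7 → 8 → 6, so m(1) = 6.
  α_6 = 8: Horner steps 7 → 2 → 3, so m(8) = 3.
Codeword c = [6, 4, 9, 2, 6, 3] ∈ F_11^6.


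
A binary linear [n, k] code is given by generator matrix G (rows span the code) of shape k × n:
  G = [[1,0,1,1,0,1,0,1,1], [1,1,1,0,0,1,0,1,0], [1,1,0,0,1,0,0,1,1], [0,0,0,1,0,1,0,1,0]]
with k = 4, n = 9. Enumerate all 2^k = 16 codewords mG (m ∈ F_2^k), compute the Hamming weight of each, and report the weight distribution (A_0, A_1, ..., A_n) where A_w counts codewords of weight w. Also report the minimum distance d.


Weight distribution: A_0 = 1, A_3 = 4, A_4 = 5, A_5 = 4, A_6 = 2. Minimum distance d = 3.

Enumerate all 2^4 = 16 messages m ∈ F_2^4.
For each, compute codeword c = mG in F_2^9, then tally its weight.
  m = 0000 → c = 000000000, weight = 0.
  m = 1000 → c = 101101011, weight = 6.
  m = 0100 → c = 111001010, weight = 5.
  m = 1100 → c = 010100001, weight = 3.
  m = 0010 → c = 110010011, weight = 5.
  m = 1010 → c = 011111000, weight = 5.
  m = 0110 → c = 001011001, weight = 4.
  m = 1110 → c = 100110010, weight = 4.
  m = 0001 → c = 000101010, weight = 3.
  m = 1001 → c = 101000001, weight = 3.
  m = 0101 → c = 111100000, weight = 4.
  m = 1101 → c = 010001011, weight = 4.
  m = 0011 → c = 110111001, weight = 6.
  m = 1011 → c = 011010010, weight = 4.
  m = 0111 → c = 001110011, weight = 5.
  m = 1111 → c = 100011000, weight = 3.
Tally weights:
  weight 0: 1 codewords.
  weight 3: 4 codewords.
  weight 4: 5 codewords.
  weight 5: 4 codewords.
  weight 6: 2 codewords.
Minimum distance d = smallest w > 0 with A_w > 0 = 3.
Sanity: Σ A_w = 16 = 2^4 = 16 ✓.
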